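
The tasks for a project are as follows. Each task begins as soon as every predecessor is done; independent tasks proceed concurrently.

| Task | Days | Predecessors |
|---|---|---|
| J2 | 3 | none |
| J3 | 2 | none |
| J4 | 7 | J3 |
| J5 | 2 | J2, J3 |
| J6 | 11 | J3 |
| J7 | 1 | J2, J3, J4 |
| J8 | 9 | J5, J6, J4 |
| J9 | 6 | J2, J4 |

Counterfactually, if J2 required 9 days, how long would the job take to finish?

Baseline: J3→J6→J8 = 2+11+9 = 22 → 22 days.
J2 is off the critical path — its longest chain is 14 days, giving 8 of slack.
The critical path is still J3→J6→J8; finish is now 22 days.

22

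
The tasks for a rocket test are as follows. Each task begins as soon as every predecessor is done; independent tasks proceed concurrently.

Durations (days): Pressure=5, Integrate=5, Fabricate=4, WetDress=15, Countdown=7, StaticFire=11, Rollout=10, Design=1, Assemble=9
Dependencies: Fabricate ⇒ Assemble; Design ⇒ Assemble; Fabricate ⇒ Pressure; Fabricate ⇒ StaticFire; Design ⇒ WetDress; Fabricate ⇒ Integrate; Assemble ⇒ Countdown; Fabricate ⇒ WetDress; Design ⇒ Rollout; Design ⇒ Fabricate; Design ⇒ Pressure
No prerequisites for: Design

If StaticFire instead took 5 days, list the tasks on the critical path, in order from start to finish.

Design, Fabricate, Assemble, Countdown

Critical path before the change: Design→Fabricate→Assemble→Countdown = 1+4+9+7 = 21 giving 21 days.
The longest path through StaticFire is only 16 days, so StaticFire has float 5.
That remains the longest chain; total 21 days.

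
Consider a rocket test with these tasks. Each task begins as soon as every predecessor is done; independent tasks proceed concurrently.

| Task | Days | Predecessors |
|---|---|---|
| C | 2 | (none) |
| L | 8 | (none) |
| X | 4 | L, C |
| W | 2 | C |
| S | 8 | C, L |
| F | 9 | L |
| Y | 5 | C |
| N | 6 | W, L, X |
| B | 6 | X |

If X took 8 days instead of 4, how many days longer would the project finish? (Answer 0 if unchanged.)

4

Baseline: L→X→N = 8+4+6 = 18 → 18 days.
X lies on that path, so at 8 days the path becomes 22 days.
No other chain overtakes it, so the finish is 22 days.
Change in finish: 22 − 18 = +4 days.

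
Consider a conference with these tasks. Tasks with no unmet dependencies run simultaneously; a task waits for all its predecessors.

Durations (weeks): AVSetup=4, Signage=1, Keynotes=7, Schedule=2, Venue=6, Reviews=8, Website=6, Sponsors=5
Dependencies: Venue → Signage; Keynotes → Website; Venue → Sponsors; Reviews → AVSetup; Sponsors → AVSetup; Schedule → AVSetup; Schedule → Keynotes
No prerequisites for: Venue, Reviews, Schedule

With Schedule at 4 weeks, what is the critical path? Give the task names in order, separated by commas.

Schedule, Keynotes, Website

The binding path is Schedule→Keynotes→Website = 2+7+6 = 15; finish at 15 weeks.
Schedule lies on that path, so at 4 weeks the path becomes 17 weeks.
No other chain overtakes it, so the finish is 17 weeks.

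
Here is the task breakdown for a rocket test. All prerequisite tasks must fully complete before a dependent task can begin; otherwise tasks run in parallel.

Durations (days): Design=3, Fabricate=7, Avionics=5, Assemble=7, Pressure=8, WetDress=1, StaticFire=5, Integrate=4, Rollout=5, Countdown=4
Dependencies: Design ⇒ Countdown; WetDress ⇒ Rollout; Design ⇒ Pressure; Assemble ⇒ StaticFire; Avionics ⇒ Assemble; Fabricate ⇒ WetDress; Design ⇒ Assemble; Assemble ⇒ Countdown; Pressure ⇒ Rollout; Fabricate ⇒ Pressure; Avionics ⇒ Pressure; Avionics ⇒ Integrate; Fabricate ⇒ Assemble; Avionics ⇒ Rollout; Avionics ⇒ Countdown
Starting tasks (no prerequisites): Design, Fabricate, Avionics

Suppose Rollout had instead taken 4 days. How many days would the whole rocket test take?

Critical path before the change: Fabricate→Pressure→Rollout = 7+8+5 = 20 giving 20 days.
Rollout is on the critical path; changing it to 4 makes that path 19 days.
New critical path: Fabricate→Assemble→StaticFire = 7+7+5 = 19 ⇒ 19 days.

19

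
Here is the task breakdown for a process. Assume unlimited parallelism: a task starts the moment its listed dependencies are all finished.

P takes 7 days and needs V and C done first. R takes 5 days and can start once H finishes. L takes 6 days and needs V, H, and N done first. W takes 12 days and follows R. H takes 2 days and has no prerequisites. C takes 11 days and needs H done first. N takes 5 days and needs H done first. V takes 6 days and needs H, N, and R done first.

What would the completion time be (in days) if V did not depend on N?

20

With the dependency in place, H→R→V→P = 2+5+6+7 = 20 sets the finish at 20 days.
Dropping N→V doesn't change V's earliest start (7); another predecessor still binds.
After: H→R→V→P = 2+5+6+7 = 20 → 20 days.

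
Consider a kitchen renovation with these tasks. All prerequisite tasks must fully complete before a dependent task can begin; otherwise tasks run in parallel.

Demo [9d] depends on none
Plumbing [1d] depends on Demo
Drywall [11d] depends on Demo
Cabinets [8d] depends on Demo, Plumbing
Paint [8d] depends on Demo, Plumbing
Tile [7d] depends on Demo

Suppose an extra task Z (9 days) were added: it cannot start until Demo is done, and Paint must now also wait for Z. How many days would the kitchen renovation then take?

Originally the kitchen renovation takes 20 days.
With Z inserted, Paint now waits for max(Demo, Plumbing, Z).
New critical path: Demo→Z→Paint = 9+9+8 = 26 ⇒ 26 days.

26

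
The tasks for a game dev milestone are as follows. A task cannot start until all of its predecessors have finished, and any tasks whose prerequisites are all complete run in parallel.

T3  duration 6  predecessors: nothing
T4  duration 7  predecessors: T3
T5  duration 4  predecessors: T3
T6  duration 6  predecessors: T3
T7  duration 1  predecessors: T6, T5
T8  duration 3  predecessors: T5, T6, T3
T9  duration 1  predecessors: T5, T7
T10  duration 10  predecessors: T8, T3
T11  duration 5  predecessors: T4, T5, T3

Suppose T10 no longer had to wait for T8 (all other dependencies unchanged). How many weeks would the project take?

Before: longest chain T3→T6→T8→T10 = 6+6+3+10 = 25, finish 25.
Without T8→T10, T10's earliest start moves from 15 to 6.
New critical path: T3→T4→T11 = 6+7+5 = 18 ⇒ 18 weeks.

18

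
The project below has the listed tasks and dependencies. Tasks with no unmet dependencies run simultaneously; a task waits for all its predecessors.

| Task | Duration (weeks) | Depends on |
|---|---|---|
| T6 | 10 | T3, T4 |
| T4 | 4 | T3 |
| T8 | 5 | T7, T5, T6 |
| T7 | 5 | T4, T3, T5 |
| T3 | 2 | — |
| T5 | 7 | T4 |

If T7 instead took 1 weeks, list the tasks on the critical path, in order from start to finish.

T3, T4, T6, T8

Actual critical path: T3→T4→T5→T7→T8 = 2+4+7+5+5 = 23 ⇒ 23 weeks.
T7 is on the critical path; changing it to 1 makes that path 19 weeks.
The binding chain switches to T3→T4→T6→T8 = 2+4+10+5 = 21; finish 21 weeks.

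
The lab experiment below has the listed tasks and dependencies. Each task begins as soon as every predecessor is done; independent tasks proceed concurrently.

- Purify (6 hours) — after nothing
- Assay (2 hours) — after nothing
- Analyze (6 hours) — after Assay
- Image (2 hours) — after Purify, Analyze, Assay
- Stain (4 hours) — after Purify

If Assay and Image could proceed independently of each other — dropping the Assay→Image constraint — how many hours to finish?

10

Original critical path: Purify→Stain = 6+4 = 10 ⇒ 10 hours.
Dropping Assay→Image doesn't change Image's earliest start (8); another predecessor still binds.
After: Purify→Stain = 6+4 = 10 → 10 hours.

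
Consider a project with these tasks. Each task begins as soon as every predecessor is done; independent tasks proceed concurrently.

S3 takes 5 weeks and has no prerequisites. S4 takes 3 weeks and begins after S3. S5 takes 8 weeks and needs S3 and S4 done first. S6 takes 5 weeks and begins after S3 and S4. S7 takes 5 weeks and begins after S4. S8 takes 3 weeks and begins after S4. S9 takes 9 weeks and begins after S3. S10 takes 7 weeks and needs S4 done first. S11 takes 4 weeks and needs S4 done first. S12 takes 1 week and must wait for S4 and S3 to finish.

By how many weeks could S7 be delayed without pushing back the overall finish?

3

S3→S4→S5 = 5+3+8 = 16 sets the makespan at 16 weeks.
Longest path through S7: 13 weeks (earliest finish 13, latest finish 16).
Float = 16 − 13 = 3.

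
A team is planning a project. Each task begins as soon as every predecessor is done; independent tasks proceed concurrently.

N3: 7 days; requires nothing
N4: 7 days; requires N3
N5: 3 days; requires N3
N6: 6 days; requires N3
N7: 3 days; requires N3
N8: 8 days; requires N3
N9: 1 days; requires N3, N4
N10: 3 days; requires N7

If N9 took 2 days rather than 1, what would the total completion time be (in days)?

16

The binding path is N3→N4→N9 = 7+7+1 = 15; finish at 15 days.
N9 lies on that path, so at 2 days the path becomes 16 days.
That remains the longest chain; total 16 days.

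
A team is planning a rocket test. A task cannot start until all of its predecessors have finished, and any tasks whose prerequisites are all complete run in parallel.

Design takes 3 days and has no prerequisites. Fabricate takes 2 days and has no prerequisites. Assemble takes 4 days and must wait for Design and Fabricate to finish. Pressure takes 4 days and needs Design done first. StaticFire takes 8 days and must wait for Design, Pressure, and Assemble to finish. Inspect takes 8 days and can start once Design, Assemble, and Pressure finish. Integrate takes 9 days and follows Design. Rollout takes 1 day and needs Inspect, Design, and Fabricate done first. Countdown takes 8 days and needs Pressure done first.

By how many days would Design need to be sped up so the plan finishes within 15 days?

1

Current finish: 16 days; target: 15.
Design is on every critical path, so each day cut from Design cuts the finish by one (this holds down to a finish of 15).
Need 16 − 15 = 1 day off Design → Design becomes 2 days, finish becomes 15.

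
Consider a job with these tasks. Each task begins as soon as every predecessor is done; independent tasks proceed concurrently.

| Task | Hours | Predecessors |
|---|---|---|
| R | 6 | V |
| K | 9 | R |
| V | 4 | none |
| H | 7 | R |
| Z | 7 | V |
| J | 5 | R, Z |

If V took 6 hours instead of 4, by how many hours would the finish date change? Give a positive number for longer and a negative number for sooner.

2

Critical path before the change: V→R→K = 4+6+9 = 19 giving 19 hours.
V lies on that path, so at 6 hours the path becomes 21 hours.
That remains the longest chain; total 21 hours.
Change in finish: 21 − 19 = +2 hours.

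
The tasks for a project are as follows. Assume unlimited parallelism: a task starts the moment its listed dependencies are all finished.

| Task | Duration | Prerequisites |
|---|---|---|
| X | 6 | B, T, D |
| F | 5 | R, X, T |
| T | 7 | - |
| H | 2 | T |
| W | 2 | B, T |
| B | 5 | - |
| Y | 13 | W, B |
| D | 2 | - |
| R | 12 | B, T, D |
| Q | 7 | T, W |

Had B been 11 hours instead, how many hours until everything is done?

28

As given, the longest chain is T→R→F = 7+12+5 = 24, so the finish is 24 hours.
B has 2 hours of float (longest path through it is 22).
Now B→R→F = 11+12+5 = 28 is longest, so the finish becomes 28 hours.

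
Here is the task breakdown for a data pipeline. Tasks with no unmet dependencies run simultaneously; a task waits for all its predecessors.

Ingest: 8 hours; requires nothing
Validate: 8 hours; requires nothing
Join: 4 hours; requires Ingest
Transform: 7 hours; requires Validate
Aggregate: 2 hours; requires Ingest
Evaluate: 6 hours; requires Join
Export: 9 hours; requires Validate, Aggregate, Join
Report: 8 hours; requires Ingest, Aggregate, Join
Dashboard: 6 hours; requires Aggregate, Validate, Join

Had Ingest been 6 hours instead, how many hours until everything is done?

19

As given, the longest chain is Ingest→Join→Export = 8+4+9 = 21, so the finish is 21 hours.
Since Ingest is critical, the -2 change carries straight to that chain (now 19 hours).
The critical path is still Ingest→Join→Export; finish is now 19 hours.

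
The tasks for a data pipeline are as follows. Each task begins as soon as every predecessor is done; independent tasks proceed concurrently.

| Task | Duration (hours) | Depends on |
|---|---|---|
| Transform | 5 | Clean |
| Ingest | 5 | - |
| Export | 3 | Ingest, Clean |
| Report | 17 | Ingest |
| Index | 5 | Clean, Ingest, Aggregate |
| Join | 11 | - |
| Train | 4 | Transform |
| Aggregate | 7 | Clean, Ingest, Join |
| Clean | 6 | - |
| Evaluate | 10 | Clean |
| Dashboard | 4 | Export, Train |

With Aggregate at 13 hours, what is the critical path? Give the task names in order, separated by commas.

As given, the longest chain is Join→Aggregate→Index = 11+7+5 = 23, so the finish is 23 hours.
Aggregate is on the critical path; changing it to 13 makes that path 29 hours.
That remains the longest chain; total 29 hours.

Join, Aggregate, Index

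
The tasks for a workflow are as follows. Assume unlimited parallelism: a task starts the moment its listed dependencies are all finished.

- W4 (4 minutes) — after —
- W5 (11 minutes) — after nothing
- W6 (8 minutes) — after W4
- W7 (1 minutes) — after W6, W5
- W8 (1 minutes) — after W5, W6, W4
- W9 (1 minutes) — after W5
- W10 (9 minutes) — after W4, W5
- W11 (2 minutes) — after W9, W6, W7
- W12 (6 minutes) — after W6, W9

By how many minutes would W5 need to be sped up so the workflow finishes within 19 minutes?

1

Current finish: 20 minutes; target: 19.
W5 is on every critical path, so each minute cut from W5 cuts the finish by one (this holds down to a finish of 18).
Need 20 − 19 = 1 minute off W5 → W5 becomes 10 minutes, finish becomes 19.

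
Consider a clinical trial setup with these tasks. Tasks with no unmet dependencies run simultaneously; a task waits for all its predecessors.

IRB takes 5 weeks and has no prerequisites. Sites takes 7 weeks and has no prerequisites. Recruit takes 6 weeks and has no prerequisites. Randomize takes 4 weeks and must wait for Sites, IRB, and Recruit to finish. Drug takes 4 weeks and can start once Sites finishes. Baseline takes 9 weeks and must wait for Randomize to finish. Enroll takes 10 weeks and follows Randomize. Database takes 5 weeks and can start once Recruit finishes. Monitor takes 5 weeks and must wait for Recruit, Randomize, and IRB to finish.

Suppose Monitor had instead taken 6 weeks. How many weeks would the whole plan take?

21

Critical path before the change: Sites→Randomize→Enroll = 7+4+10 = 21 giving 21 weeks.
The longest path through Monitor is only 16 weeks, so Monitor has float 5.
No other chain overtakes it, so the finish is 21 weeks.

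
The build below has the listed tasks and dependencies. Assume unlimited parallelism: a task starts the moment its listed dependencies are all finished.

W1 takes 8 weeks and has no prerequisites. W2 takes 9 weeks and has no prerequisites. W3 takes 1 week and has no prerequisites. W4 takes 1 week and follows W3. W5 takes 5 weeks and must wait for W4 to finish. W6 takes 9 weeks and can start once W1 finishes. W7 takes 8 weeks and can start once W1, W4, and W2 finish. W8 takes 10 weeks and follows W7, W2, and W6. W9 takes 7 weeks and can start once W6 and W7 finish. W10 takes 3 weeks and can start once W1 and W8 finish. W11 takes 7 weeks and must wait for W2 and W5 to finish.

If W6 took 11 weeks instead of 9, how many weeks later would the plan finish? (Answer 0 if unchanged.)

2

The binding path is W1→W6→W8→W10 = 8+9+10+3 = 30; finish at 30 weeks.
W6 is on the critical path; changing it to 11 makes that path 32 weeks.
That remains the longest chain; total 32 weeks.
Change in finish: 32 − 30 = +2 weeks.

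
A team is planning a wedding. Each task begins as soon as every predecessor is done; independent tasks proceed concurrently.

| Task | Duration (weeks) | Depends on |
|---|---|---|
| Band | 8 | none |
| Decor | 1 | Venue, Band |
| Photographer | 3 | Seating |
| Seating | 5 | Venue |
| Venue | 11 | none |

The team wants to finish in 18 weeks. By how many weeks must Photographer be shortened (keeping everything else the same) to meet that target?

Current finish: 19 weeks; target: 18.
Photographer is on every critical path, so each week cut from Photographer cuts the finish by one (this holds down to a finish of 17).
Need 19 − 18 = 1 week off Photographer → Photographer becomes 2 weeks, finish becomes 18.

1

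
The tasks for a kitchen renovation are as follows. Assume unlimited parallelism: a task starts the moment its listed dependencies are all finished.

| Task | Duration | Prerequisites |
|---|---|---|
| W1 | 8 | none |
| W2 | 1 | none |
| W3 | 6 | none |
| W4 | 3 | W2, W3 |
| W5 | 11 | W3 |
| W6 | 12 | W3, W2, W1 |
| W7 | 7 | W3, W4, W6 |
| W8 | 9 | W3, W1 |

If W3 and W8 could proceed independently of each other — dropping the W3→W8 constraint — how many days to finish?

With the dependency in place, W1→W6→W7 = 8+12+7 = 27 sets the finish at 27 days.
Dropping W3→W8 doesn't change W8's earliest start (8); another predecessor still binds.
The longest chain is now W1→W6→W7 = 8+12+7 = 27, so the plan takes 27 days.

27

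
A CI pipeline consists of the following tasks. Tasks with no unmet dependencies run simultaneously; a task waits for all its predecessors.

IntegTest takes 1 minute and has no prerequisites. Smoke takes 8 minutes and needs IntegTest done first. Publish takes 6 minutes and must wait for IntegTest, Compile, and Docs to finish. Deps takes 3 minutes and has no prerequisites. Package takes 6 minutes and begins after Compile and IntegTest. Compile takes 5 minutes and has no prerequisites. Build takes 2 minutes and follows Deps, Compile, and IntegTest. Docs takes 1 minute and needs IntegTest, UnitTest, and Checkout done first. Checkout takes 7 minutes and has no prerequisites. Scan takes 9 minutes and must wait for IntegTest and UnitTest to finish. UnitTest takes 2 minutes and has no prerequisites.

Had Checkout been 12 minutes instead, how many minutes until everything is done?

The binding path is Checkout→Docs→Publish = 7+1+6 = 14; finish at 14 minutes.
Checkout is on the critical path; changing it to 12 makes that path 19 minutes.
That remains the longest chain; total 19 minutes.

19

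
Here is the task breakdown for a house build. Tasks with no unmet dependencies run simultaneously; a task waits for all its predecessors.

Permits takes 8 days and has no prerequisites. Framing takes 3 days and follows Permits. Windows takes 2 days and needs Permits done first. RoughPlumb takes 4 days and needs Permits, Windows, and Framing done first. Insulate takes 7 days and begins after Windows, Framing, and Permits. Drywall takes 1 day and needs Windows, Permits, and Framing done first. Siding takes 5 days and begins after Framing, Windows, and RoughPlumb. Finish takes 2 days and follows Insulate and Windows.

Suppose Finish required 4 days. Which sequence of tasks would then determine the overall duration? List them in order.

Permits, Framing, Insulate, Finish

As given, the longest chain is Permits→Framing→Insulate→Finish = 8+3+7+2 = 20, so the finish is 20 days.
Finish is on the critical path; changing it to 4 makes that path 22 days.
The critical path is still Permits→Framing→Insulate→Finish; finish is now 22 days.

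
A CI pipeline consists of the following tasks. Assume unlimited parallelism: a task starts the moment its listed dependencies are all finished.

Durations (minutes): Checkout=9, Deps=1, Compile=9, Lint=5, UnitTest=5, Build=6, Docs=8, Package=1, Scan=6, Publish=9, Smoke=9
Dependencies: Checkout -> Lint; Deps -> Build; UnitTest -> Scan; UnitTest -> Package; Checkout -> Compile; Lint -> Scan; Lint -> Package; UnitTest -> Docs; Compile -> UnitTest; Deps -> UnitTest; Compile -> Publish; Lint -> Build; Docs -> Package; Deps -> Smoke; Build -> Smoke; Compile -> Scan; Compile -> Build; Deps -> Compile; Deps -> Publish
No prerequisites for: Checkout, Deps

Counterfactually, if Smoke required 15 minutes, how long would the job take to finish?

39

Critical path before the change: Checkout→Compile→Build→Smoke = 9+9+6+9 = 33 giving 33 minutes.
Since Smoke is critical, the +6 change carries straight to that chain (now 39 minutes).
That remains the longest chain; total 39 minutes.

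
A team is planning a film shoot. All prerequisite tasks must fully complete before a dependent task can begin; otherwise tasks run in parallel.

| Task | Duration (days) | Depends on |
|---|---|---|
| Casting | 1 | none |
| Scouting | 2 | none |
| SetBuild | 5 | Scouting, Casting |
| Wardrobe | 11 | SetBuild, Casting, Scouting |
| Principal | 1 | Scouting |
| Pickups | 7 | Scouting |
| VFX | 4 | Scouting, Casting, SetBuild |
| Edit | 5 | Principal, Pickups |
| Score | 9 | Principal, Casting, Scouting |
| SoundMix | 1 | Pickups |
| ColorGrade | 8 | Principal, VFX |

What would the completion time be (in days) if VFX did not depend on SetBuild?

Before: longest chain Scouting→SetBuild→VFX→ColorGrade = 2+5+4+8 = 19, finish 19.
Without SetBuild→VFX, VFX's earliest start moves from 7 to 2.
New critical path: Scouting→SetBuild→Wardrobe = 2+5+11 = 18 ⇒ 18 days.

18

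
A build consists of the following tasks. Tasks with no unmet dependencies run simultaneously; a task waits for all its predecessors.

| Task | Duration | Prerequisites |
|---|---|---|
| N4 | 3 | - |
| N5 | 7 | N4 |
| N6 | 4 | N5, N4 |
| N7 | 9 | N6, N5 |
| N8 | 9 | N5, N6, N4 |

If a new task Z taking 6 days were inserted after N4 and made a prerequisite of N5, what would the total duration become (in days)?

29

Originally the schedule takes 23 days.
With Z inserted, N5 now waits for max(N4, Z).
New critical path: N4→Z→N5→N6→N7 = 3+6+7+4+9 = 29 ⇒ 29 days.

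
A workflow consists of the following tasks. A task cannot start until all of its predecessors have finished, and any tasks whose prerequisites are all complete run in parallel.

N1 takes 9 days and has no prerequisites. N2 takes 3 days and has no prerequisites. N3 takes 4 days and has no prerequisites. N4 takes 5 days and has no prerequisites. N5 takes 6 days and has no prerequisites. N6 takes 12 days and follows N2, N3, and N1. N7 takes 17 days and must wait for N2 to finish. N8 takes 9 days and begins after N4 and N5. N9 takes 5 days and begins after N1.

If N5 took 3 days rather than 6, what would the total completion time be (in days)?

21

As given, the longest chain is N1→N6 = 9+12 = 21, so the finish is 21 days.
N5 is off the critical path — its longest chain is 15 days, giving 6 of slack.
No other chain overtakes it, so the finish is 21 days.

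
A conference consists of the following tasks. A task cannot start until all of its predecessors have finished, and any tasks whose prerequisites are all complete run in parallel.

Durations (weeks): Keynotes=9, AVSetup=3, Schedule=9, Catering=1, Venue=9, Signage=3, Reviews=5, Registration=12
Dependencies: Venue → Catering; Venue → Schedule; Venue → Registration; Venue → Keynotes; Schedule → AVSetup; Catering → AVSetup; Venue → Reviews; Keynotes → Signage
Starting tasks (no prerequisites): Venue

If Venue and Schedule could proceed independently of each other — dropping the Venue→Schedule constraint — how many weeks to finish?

Original critical path: Venue→Schedule→AVSetup = 9+9+3 = 21 ⇒ 21 weeks.
Without Venue→Schedule, Schedule's earliest start moves from 9 to 0.
New critical path: Venue→Keynotes→Signage = 9+9+3 = 21 ⇒ 21 weeks.

21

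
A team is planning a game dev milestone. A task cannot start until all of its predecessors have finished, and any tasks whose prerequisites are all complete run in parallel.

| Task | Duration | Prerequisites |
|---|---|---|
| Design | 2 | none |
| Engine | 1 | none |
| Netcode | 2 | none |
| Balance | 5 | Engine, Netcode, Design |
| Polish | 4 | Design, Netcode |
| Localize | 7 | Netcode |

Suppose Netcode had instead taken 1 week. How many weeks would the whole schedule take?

The binding path is Netcode→Localize = 2+7 = 9; finish at 9 weeks.
Since Netcode is critical, the -1 change carries straight to that chain (now 8 weeks).
No other chain overtakes it, so the finish is 8 weeks.

8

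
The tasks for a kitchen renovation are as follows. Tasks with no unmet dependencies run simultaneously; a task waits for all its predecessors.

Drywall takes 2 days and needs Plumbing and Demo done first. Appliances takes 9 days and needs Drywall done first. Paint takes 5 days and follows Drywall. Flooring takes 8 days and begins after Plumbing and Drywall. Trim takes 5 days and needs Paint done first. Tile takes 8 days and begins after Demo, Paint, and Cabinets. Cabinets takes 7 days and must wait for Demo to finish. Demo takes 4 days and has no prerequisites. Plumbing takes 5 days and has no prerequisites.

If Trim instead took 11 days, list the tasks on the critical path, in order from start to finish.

Baseline: Plumbing→Drywall→Paint→Tile = 5+2+5+8 = 20 → 20 days.
The longest path through Trim is only 17 days, so Trim has float 3.
New critical path: Plumbing→Drywall→Paint→Trim = 5+2+5+11 = 23 ⇒ 23 days.

Plumbing, Drywall, Paint, Trim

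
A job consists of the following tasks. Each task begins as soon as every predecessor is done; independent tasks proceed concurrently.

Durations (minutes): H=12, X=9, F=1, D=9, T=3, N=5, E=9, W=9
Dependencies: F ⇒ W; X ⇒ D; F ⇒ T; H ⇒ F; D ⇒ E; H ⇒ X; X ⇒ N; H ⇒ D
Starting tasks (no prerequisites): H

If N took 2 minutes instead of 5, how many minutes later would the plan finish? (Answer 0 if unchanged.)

0

Baseline: H→X→D→E = 12+9+9+9 = 39 → 39 minutes.
N has 13 minutes of float (longest path through it is 26).
No other chain overtakes it, so the finish is 39 minutes.
Change in finish: 39 − 39 = +0 minutes.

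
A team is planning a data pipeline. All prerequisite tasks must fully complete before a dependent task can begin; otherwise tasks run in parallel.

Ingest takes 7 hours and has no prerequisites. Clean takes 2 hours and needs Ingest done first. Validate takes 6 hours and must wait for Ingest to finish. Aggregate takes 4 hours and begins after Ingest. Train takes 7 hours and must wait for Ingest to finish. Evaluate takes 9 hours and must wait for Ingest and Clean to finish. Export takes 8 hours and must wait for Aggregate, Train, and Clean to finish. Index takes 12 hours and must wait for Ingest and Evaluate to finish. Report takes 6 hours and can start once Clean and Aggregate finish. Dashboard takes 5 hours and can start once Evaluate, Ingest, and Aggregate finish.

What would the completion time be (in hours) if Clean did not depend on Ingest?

With the dependency in place, Ingest→Clean→Evaluate→Index = 7+2+9+12 = 30 sets the finish at 30 hours.
Without Ingest→Clean, Clean's earliest start moves from 7 to 0.
The longest chain is now Ingest→Evaluate→Index = 7+9+12 = 28, so the plan takes 28 hours.

28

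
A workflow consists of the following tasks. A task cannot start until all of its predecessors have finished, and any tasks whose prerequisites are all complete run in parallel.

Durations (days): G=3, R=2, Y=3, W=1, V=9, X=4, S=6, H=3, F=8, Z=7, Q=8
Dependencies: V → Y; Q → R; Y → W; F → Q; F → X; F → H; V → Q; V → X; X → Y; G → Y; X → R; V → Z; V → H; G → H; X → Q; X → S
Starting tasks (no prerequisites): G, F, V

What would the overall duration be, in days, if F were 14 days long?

28

As given, the longest chain is V→X→Q→R = 9+4+8+2 = 23, so the finish is 23 days.
F has 1 day of float (longest path through it is 22).
New critical path: F→X→Q→R = 14+4+8+2 = 28 ⇒ 28 days.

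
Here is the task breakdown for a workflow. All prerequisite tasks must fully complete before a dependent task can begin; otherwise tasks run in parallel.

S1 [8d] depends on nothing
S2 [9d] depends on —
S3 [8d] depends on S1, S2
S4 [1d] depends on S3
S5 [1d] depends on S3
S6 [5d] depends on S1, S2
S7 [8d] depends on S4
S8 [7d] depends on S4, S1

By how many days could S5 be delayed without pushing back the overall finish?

8

S2→S3→S4→S7 = 9+8+1+8 = 26 sets the makespan at 26 days.
Longest path through S5: 18 days (earliest finish 18, latest finish 26).
Float = 26 − 18 = 8.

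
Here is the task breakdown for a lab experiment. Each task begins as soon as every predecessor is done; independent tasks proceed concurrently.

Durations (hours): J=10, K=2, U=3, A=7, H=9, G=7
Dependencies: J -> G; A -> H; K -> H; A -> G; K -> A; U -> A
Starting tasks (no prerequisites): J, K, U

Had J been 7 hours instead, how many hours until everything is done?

Critical path before the change: U→A→H = 3+7+9 = 19 giving 19 hours.
J is off the critical path — its longest chain is 17 hours, giving 2 of slack.
No other chain overtakes it, so the finish is 19 hours.

19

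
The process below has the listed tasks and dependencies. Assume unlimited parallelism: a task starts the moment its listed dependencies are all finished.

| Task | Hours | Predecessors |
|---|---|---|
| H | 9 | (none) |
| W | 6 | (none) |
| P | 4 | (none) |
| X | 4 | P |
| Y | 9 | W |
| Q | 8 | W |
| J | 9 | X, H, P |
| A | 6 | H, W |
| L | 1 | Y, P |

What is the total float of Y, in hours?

2

Critical path: H→J = 9+9 = 18, so the finish is 18 hours.
The longest chain containing Y totals 16 hours.
Float = 18 − 16 = 2.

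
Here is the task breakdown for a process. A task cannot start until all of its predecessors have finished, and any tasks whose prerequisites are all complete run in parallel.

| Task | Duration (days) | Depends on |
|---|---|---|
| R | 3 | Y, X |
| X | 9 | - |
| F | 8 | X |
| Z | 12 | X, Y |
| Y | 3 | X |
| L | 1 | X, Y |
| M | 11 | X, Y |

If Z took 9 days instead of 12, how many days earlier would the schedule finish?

1

The binding path is X→Y→Z = 9+3+12 = 24; finish at 24 days.
Since Z is critical, the -3 change carries straight to that chain (now 21 days).
The binding chain switches to X→Y→M = 9+3+11 = 23; finish 23 days.
Change in finish: 23 − 24 = -1 days.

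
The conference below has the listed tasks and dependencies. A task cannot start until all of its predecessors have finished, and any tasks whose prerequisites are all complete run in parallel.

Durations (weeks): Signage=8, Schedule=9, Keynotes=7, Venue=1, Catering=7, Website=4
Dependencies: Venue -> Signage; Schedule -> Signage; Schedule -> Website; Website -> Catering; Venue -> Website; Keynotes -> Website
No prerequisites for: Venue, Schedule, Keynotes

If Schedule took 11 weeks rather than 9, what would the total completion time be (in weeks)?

Actual critical path: Schedule→Website→Catering = 9+4+7 = 20 ⇒ 20 weeks.
Schedule is on the critical path; changing it to 11 makes that path 22 weeks.
No other chain overtakes it, so the finish is 22 weeks.

22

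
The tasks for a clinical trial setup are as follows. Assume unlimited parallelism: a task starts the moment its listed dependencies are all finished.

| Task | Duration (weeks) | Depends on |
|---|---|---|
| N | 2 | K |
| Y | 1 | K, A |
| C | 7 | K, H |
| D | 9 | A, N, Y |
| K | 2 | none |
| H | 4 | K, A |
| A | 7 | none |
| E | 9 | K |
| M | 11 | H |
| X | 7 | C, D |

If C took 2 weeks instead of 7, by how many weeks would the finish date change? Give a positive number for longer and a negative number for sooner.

Critical path before the change: A→H→C→X = 7+4+7+7 = 25 giving 25 weeks.
C is on the critical path; changing it to 2 makes that path 20 weeks.
Now A→Y→D→X = 7+1+9+7 = 24 is longest, so the finish becomes 24 weeks.
Change in finish: 24 − 25 = -1 weeks.

-1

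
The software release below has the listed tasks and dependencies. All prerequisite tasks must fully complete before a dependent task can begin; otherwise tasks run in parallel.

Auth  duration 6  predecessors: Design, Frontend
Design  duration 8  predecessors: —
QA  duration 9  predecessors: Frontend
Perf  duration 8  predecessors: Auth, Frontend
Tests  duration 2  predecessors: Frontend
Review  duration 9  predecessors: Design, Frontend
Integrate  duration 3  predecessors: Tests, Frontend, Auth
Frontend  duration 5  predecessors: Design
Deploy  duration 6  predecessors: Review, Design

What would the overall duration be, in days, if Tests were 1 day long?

28

Actual critical path: Design→Frontend→Review→Deploy = 8+5+9+6 = 28 ⇒ 28 days.
The longest path through Tests is only 18 days, so Tests has float 10.
That remains the longest chain; total 28 days.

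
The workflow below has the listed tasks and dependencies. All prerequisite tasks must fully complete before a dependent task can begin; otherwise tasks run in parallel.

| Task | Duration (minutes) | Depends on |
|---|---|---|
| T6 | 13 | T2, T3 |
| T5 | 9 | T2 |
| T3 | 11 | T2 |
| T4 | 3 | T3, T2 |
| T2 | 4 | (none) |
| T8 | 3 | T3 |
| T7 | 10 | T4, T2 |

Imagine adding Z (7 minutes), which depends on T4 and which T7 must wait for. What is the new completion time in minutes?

35

Originally the project takes 28 minutes.
With Z inserted, T7 now waits for max(T4, T2, Z).
New critical path: T2→T3→T4→Z→T7 = 4+11+3+7+10 = 35 ⇒ 35 minutes.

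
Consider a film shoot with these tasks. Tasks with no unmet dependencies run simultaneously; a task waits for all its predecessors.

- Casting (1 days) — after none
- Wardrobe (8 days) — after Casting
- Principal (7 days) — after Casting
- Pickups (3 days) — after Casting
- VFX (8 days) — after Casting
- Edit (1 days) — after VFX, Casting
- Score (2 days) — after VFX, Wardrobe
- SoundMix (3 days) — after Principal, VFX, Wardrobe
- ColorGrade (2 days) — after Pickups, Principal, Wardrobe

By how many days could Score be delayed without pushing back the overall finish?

Critical path: Casting→Wardrobe→SoundMix = 1+8+3 = 12, so the finish is 12 days.
The longest chain containing Score totals 11 days.
Slack of Score = 10 − 9 = 1 day.

1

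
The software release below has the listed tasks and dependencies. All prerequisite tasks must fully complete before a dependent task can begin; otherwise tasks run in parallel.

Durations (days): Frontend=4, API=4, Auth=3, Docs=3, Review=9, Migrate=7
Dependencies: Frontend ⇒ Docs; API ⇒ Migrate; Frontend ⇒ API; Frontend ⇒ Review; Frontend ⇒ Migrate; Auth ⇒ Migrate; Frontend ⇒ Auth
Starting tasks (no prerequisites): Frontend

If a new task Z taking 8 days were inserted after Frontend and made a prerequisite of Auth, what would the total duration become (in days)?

Originally the software release takes 15 days.
With Z inserted, Auth now waits for max(Frontend, Z).
New critical path: Frontend→Z→Auth→Migrate = 4+8+3+7 = 22 ⇒ 22 days.

22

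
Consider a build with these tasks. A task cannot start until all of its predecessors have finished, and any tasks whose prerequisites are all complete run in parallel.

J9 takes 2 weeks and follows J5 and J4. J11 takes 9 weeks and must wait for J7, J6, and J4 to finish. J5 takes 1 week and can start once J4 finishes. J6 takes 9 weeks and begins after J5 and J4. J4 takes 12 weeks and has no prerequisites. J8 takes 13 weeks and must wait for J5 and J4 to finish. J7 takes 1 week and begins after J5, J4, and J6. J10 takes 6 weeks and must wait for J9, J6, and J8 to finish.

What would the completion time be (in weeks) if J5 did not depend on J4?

31

Before: longest chain J4→J5→J6→J7→J11 = 12+1+9+1+9 = 32, finish 32.
Without J4→J5, J5's earliest start moves from 12 to 0.
New critical path: J4→J6→J7→J11 = 12+9+1+9 = 31 ⇒ 31 weeks.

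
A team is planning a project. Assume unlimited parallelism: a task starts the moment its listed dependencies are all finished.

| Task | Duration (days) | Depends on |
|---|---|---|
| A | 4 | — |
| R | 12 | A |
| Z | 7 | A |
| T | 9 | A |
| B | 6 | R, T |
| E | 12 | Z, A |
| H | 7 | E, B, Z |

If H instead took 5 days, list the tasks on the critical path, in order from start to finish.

A, Z, E, H

Critical path before the change: A→Z→E→H = 4+7+12+7 = 30 giving 30 days.
H is on the critical path; changing it to 5 makes that path 28 days.
That remains the longest chain; total 28 days.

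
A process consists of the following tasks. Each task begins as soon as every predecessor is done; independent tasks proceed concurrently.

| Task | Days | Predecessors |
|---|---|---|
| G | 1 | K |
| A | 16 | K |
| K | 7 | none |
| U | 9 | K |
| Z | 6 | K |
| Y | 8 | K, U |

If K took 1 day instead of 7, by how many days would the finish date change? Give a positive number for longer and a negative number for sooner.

-6

As given, the longest chain is K→U→Y = 7+9+8 = 24, so the finish is 24 days.
Since K is critical, the -6 change carries straight to that chain (now 18 days).
That remains the longest chain; total 18 days.
Change in finish: 18 − 24 = -6 days.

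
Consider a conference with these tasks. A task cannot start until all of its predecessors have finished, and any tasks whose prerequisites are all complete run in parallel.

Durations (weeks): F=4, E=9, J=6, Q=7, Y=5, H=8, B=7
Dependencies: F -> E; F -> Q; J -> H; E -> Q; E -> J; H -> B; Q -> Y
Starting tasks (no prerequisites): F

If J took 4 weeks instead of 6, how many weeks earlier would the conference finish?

The binding path is F→E→J→H→B = 4+9+6+8+7 = 34; finish at 34 weeks.
J is on the critical path; changing it to 4 makes that path 32 weeks.
No other chain overtakes it, so the finish is 32 weeks.
Change in finish: 32 − 34 = -2 weeks.

2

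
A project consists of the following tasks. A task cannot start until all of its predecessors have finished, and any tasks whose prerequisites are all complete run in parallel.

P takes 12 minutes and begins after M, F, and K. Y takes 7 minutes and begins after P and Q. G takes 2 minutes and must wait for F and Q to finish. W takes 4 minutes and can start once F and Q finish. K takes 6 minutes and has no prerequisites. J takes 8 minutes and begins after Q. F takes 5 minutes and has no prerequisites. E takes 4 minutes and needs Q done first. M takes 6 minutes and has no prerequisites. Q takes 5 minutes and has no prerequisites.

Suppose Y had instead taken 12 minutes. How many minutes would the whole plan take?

As given, the longest chain is K→P→Y = 6+12+7 = 25, so the finish is 25 minutes.
Since Y is critical, the +5 change carries straight to that chain (now 30 minutes).
No other chain overtakes it, so the finish is 30 minutes.

30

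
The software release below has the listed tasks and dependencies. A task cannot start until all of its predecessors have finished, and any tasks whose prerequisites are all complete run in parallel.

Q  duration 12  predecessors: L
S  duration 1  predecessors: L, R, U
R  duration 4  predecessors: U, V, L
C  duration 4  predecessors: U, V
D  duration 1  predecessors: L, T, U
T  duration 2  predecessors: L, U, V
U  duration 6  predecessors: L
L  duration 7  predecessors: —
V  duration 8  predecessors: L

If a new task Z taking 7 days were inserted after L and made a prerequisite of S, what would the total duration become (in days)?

Originally the job takes 20 days.
With Z inserted, S now waits for max(L, R, U, Z).
New critical path: L→V→R→S = 7+8+4+1 = 20 ⇒ 20 days.

20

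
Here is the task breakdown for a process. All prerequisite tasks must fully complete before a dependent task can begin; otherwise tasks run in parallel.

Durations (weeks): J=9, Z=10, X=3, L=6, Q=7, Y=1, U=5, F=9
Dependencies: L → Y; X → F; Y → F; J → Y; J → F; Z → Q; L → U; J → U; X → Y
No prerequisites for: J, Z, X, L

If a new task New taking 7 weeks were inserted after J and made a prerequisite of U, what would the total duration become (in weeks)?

21

Originally the schedule takes 19 weeks.
With New inserted, U now waits for max(L, J, New).
New critical path: J→New→U = 9+7+5 = 21 ⇒ 21 weeks.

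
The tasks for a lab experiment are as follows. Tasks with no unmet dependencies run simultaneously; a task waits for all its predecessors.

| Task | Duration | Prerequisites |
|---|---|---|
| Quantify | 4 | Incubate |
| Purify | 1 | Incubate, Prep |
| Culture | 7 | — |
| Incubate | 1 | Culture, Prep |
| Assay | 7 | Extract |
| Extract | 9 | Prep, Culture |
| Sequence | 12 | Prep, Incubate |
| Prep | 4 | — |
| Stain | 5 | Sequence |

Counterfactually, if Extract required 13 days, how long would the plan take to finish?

27

As given, the longest chain is Culture→Incubate→Sequence→Stain = 7+1+12+5 = 25, so the finish is 25 days.
Extract has 2 days of float (longest path through it is 23).
The binding chain switches to Culture→Extract→Assay = 7+13+7 = 27; finish 27 days.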